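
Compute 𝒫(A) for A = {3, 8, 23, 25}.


|A| = 4, so |P(A)| = 2^4 = 16
Enumerate subsets by cardinality (0 to 4):
∅, {3}, {8}, {23}, {25}, {3, 8}, {3, 23}, {3, 25}, {8, 23}, {8, 25}, {23, 25}, {3, 8, 23}, {3, 8, 25}, {3, 23, 25}, {8, 23, 25}, {3, 8, 23, 25}

P(A) has 16 subsets: ∅, {3}, {8}, {23}, {25}, {3, 8}, {3, 23}, {3, 25}, {8, 23}, {8, 25}, {23, 25}, {3, 8, 23}, {3, 8, 25}, {3, 23, 25}, {8, 23, 25}, {3, 8, 23, 25}


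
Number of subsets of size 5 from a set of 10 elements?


C(n,k) = n! / (k!(n-k)!)
C(10,5) = 10! / (5!5!)
= 252

C(10,5) = 252


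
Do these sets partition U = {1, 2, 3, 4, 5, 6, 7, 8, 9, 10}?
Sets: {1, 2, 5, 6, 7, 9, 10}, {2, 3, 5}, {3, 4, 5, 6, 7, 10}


A partition requires: (1) non-empty parts, (2) pairwise disjoint, (3) union = U
Parts: {1, 2, 5, 6, 7, 9, 10}, {2, 3, 5}, {3, 4, 5, 6, 7, 10}
Union of parts: {1, 2, 3, 4, 5, 6, 7, 9, 10}
U = {1, 2, 3, 4, 5, 6, 7, 8, 9, 10}
All non-empty? True
Pairwise disjoint? False
Covers U? False

No, not a valid partition


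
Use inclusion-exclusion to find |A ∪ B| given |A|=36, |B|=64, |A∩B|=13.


|A ∪ B| = |A| + |B| - |A ∩ B|
= 36 + 64 - 13
= 87

|A ∪ B| = 87


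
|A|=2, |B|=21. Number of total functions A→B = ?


Each of |A| = 2 inputs maps to any of |B| = 21 outputs.
# functions = |B|^|A| = 21^2
= 441

Number of functions = 441


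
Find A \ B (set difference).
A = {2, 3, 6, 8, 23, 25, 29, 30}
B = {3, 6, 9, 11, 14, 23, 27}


A \ B = elements in A but not in B
A = {2, 3, 6, 8, 23, 25, 29, 30}
B = {3, 6, 9, 11, 14, 23, 27}
Remove from A any elements in B
A \ B = {2, 8, 25, 29, 30}

A \ B = {2, 8, 25, 29, 30}


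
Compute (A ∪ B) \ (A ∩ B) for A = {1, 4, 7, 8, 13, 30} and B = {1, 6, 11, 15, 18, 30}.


A △ B = (A \ B) ∪ (B \ A) = elements in exactly one of A or B
A \ B = {4, 7, 8, 13}
B \ A = {6, 11, 15, 18}
A △ B = {4, 6, 7, 8, 11, 13, 15, 18}

A △ B = {4, 6, 7, 8, 11, 13, 15, 18}


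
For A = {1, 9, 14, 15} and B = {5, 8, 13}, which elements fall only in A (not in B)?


A = {1, 9, 14, 15}
B = {5, 8, 13}
Region: only in A (not in B)
Elements: {1, 9, 14, 15}

Elements only in A (not in B): {1, 9, 14, 15}


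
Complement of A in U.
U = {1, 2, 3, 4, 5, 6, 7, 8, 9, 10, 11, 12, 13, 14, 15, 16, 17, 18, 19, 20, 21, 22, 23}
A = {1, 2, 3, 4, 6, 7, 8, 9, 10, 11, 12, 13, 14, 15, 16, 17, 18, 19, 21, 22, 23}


Aᶜ = U \ A = elements in U but not in A
U = {1, 2, 3, 4, 5, 6, 7, 8, 9, 10, 11, 12, 13, 14, 15, 16, 17, 18, 19, 20, 21, 22, 23}
A = {1, 2, 3, 4, 6, 7, 8, 9, 10, 11, 12, 13, 14, 15, 16, 17, 18, 19, 21, 22, 23}
Aᶜ = {5, 20}

Aᶜ = {5, 20}


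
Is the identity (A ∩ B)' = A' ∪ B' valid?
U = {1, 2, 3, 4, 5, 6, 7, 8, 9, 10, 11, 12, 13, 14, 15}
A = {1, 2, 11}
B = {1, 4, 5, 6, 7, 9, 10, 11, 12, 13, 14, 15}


LHS: A ∩ B = {1, 11}
(A ∩ B)' = U \ (A ∩ B) = {2, 3, 4, 5, 6, 7, 8, 9, 10, 12, 13, 14, 15}
A' = {3, 4, 5, 6, 7, 8, 9, 10, 12, 13, 14, 15}, B' = {2, 3, 8}
Claimed RHS: A' ∪ B' = {2, 3, 4, 5, 6, 7, 8, 9, 10, 12, 13, 14, 15}
Identity is VALID: LHS = RHS = {2, 3, 4, 5, 6, 7, 8, 9, 10, 12, 13, 14, 15} ✓

Identity is valid. (A ∩ B)' = A' ∪ B' = {2, 3, 4, 5, 6, 7, 8, 9, 10, 12, 13, 14, 15}


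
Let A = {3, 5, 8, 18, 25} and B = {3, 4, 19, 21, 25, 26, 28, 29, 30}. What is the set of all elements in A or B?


A ∪ B = all elements in A or B (or both)
A = {3, 5, 8, 18, 25}
B = {3, 4, 19, 21, 25, 26, 28, 29, 30}
A ∪ B = {3, 4, 5, 8, 18, 19, 21, 25, 26, 28, 29, 30}

A ∪ B = {3, 4, 5, 8, 18, 19, 21, 25, 26, 28, 29, 30}


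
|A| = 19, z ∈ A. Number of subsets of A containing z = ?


Subsets of A containing z correspond to subsets of A \ {z}, which has 18 elements.
Count = 2^(n-1) = 2^18
= 262144

Number of subsets containing z = 262144


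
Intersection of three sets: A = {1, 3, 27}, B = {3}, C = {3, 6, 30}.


A ∩ B = {3}
(A ∩ B) ∩ C = {3}

A ∩ B ∩ C = {3}


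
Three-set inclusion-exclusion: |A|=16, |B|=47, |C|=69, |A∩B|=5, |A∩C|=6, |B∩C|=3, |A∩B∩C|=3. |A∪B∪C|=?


|A∪B∪C| = |A|+|B|+|C| - |A∩B|-|A∩C|-|B∩C| + |A∩B∩C|
= 16+47+69 - 5-6-3 + 3
= 132 - 14 + 3
= 121

|A ∪ B ∪ C| = 121


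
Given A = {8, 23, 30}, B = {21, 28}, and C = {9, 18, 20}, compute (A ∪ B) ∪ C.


A ∪ B = {8, 21, 23, 28, 30}
(A ∪ B) ∪ C = {8, 9, 18, 20, 21, 23, 28, 30}

A ∪ B ∪ C = {8, 9, 18, 20, 21, 23, 28, 30}


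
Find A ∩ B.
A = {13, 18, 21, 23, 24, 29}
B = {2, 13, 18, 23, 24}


A ∩ B = elements in both A and B
A = {13, 18, 21, 23, 24, 29}
B = {2, 13, 18, 23, 24}
A ∩ B = {13, 18, 23, 24}

A ∩ B = {13, 18, 23, 24}


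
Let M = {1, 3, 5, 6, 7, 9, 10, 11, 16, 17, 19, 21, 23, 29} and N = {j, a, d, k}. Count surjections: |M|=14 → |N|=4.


n = |M| = 14, k = |N| = 4. Surjections via inclusion-exclusion:
S(n,k) = Σ(-1)^i × C(k,i) × (k-i)^n, i=0 to k
i=0: (-1)^0×C(4,0)×4^14 = 268435456
i=1: (-1)^1×C(4,1)×3^14 = -19131876
i=2: (-1)^2×C(4,2)×2^14 = 98304
i=3: (-1)^3×C(4,3)×1^14 = -4
i=4: (-1)^4×C(4,4)×0^14 = 0
Total = 249401880

Number of surjections = 249401880


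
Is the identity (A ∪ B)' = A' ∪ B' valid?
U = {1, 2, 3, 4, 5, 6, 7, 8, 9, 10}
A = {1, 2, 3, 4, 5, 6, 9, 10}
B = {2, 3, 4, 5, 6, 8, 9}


LHS: A ∪ B = {1, 2, 3, 4, 5, 6, 8, 9, 10}
(A ∪ B)' = U \ (A ∪ B) = {7}
A' = {7, 8}, B' = {1, 7, 10}
Claimed RHS: A' ∪ B' = {1, 7, 8, 10}
Identity is INVALID: LHS = {7} but the RHS claimed here equals {1, 7, 8, 10}. The correct form is (A ∪ B)' = A' ∩ B'.

Identity is invalid: (A ∪ B)' = {7} but A' ∪ B' = {1, 7, 8, 10}. The correct De Morgan law is (A ∪ B)' = A' ∩ B'.


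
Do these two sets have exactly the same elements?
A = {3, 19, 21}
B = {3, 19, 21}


Two sets are equal iff they have exactly the same elements.
A = {3, 19, 21}
B = {3, 19, 21}
Same elements → A = B

Yes, A = B


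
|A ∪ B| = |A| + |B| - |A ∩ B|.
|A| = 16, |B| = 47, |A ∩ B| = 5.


|A ∪ B| = |A| + |B| - |A ∩ B|
= 16 + 47 - 5
= 58

|A ∪ B| = 58


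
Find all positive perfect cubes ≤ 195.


Checking each candidate:
Condition: positive perfect cubes ≤ 195
Result = {1, 8, 27, 64, 125}

{1, 8, 27, 64, 125}


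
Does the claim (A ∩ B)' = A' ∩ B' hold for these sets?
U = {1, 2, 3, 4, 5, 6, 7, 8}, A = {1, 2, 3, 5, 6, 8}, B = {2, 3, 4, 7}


LHS: A ∩ B = {2, 3}
(A ∩ B)' = U \ (A ∩ B) = {1, 4, 5, 6, 7, 8}
A' = {4, 7}, B' = {1, 5, 6, 8}
Claimed RHS: A' ∩ B' = ∅
Identity is INVALID: LHS = {1, 4, 5, 6, 7, 8} but the RHS claimed here equals ∅. The correct form is (A ∩ B)' = A' ∪ B'.

Identity is invalid: (A ∩ B)' = {1, 4, 5, 6, 7, 8} but A' ∩ B' = ∅. The correct De Morgan law is (A ∩ B)' = A' ∪ B'.


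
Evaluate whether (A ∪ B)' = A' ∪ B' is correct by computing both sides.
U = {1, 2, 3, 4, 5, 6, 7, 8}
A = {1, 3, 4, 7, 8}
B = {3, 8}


LHS: A ∪ B = {1, 3, 4, 7, 8}
(A ∪ B)' = U \ (A ∪ B) = {2, 5, 6}
A' = {2, 5, 6}, B' = {1, 2, 4, 5, 6, 7}
Claimed RHS: A' ∪ B' = {1, 2, 4, 5, 6, 7}
Identity is INVALID: LHS = {2, 5, 6} but the RHS claimed here equals {1, 2, 4, 5, 6, 7}. The correct form is (A ∪ B)' = A' ∩ B'.

Identity is invalid: (A ∪ B)' = {2, 5, 6} but A' ∪ B' = {1, 2, 4, 5, 6, 7}. The correct De Morgan law is (A ∪ B)' = A' ∩ B'.


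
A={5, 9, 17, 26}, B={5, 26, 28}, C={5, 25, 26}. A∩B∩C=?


A ∩ B = {5, 26}
(A ∩ B) ∩ C = {5, 26}

A ∩ B ∩ C = {5, 26}


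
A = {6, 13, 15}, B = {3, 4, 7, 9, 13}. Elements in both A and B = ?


A = {6, 13, 15}
B = {3, 4, 7, 9, 13}
Region: in both A and B
Elements: {13}

Elements in both A and B: {13}


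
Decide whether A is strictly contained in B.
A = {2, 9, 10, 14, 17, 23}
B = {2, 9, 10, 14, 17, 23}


A ⊂ B requires: A ⊆ B AND A ≠ B.
A ⊆ B? Yes
A = B? Yes
A = B, so A is not a PROPER subset.

No, A is not a proper subset of B


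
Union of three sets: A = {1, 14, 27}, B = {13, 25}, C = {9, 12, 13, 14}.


A ∪ B = {1, 13, 14, 25, 27}
(A ∪ B) ∪ C = {1, 9, 12, 13, 14, 25, 27}

A ∪ B ∪ C = {1, 9, 12, 13, 14, 25, 27}


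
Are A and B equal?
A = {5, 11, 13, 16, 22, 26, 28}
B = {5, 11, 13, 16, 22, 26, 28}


Two sets are equal iff they have exactly the same elements.
A = {5, 11, 13, 16, 22, 26, 28}
B = {5, 11, 13, 16, 22, 26, 28}
Same elements → A = B

Yes, A = B


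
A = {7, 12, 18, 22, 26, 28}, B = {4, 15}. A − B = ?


A \ B = elements in A but not in B
A = {7, 12, 18, 22, 26, 28}
B = {4, 15}
Remove from A any elements in B
A \ B = {7, 12, 18, 22, 26, 28}

A \ B = {7, 12, 18, 22, 26, 28}


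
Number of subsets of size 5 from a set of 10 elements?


C(n,k) = n! / (k!(n-k)!)
C(10,5) = 10! / (5!5!)
= 252

C(10,5) = 252


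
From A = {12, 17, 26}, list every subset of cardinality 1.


|A| = 3, so A has C(3,1) = 3 subsets of size 1.
Enumerate by choosing 1 elements from A at a time:
{12}, {17}, {26}

1-element subsets (3 total): {12}, {17}, {26}


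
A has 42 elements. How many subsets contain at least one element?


Total subsets = 2^n = 2^42 = 4398046511104
Non-empty subsets exclude the empty set: 2^n - 1
= 4398046511104 - 1
= 4398046511103

Number of non-empty subsets = 4398046511103


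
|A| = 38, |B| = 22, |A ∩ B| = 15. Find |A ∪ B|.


|A ∪ B| = |A| + |B| - |A ∩ B|
= 38 + 22 - 15
= 45

|A ∪ B| = 45


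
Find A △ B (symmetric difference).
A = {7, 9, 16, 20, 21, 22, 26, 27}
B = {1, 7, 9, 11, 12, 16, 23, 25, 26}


A △ B = (A \ B) ∪ (B \ A) = elements in exactly one of A or B
A \ B = {20, 21, 22, 27}
B \ A = {1, 11, 12, 23, 25}
A △ B = {1, 11, 12, 20, 21, 22, 23, 25, 27}

A △ B = {1, 11, 12, 20, 21, 22, 23, 25, 27}


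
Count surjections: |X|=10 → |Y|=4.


n = |X| = 10, k = |Y| = 4. Surjections via inclusion-exclusion:
S(n,k) = Σ(-1)^i × C(k,i) × (k-i)^n, i=0 to k
i=0: (-1)^0×C(4,0)×4^10 = 1048576
i=1: (-1)^1×C(4,1)×3^10 = -236196
i=2: (-1)^2×C(4,2)×2^10 = 6144
i=3: (-1)^3×C(4,3)×1^10 = -4
i=4: (-1)^4×C(4,4)×0^10 = 0
Total = 818520

Number of surjections = 818520


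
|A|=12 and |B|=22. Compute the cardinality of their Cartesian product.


|A × B| = |A| × |B|
= 12 × 22
= 264

|A × B| = 264


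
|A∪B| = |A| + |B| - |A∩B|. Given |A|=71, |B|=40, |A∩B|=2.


|A ∪ B| = |A| + |B| - |A ∩ B|
= 71 + 40 - 2
= 109

|A ∪ B| = 109


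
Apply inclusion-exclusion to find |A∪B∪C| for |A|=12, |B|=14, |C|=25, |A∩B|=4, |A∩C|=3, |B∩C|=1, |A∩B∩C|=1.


|A∪B∪C| = |A|+|B|+|C| - |A∩B|-|A∩C|-|B∩C| + |A∩B∩C|
= 12+14+25 - 4-3-1 + 1
= 51 - 8 + 1
= 44

|A ∪ B ∪ C| = 44


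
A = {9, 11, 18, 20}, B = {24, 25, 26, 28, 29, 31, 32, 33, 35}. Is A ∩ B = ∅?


Disjoint means A ∩ B = ∅.
A ∩ B = ∅
A ∩ B = ∅, so A and B are disjoint.

Yes, A and B are disjoint


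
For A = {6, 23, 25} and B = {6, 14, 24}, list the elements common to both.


A ∩ B = elements in both A and B
A = {6, 23, 25}
B = {6, 14, 24}
A ∩ B = {6}

A ∩ B = {6}


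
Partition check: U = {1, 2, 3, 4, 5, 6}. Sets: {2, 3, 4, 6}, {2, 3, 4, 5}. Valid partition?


A partition requires: (1) non-empty parts, (2) pairwise disjoint, (3) union = U
Parts: {2, 3, 4, 6}, {2, 3, 4, 5}
Union of parts: {2, 3, 4, 5, 6}
U = {1, 2, 3, 4, 5, 6}
All non-empty? True
Pairwise disjoint? False
Covers U? False

No, not a valid partition


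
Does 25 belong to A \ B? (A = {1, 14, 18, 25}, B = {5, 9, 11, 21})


A = {1, 14, 18, 25}, B = {5, 9, 11, 21}
A \ B = elements in A but not in B
A \ B = {1, 14, 18, 25}
Checking if 25 ∈ A \ B
25 is in A \ B → True

25 ∈ A \ B


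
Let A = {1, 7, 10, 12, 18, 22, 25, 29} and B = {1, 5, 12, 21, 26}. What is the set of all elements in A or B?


A ∪ B = all elements in A or B (or both)
A = {1, 7, 10, 12, 18, 22, 25, 29}
B = {1, 5, 12, 21, 26}
A ∪ B = {1, 5, 7, 10, 12, 18, 21, 22, 25, 26, 29}

A ∪ B = {1, 5, 7, 10, 12, 18, 21, 22, 25, 26, 29}


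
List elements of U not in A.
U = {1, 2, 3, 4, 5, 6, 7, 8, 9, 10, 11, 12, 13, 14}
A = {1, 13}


Aᶜ = U \ A = elements in U but not in A
U = {1, 2, 3, 4, 5, 6, 7, 8, 9, 10, 11, 12, 13, 14}
A = {1, 13}
Aᶜ = {2, 3, 4, 5, 6, 7, 8, 9, 10, 11, 12, 14}

Aᶜ = {2, 3, 4, 5, 6, 7, 8, 9, 10, 11, 12, 14}


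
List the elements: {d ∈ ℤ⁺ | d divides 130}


Checking each candidate:
Condition: positive divisors of 130
Result = {1, 2, 5, 10, 13, 26, 65, 130}

{1, 2, 5, 10, 13, 26, 65, 130}


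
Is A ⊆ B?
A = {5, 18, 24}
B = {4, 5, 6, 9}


A ⊆ B means every element of A is in B.
Elements in A not in B: {18, 24}
So A ⊄ B.

No, A ⊄ B


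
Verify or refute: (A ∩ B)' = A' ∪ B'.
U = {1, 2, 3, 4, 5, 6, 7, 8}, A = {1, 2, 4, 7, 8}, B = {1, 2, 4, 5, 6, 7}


LHS: A ∩ B = {1, 2, 4, 7}
(A ∩ B)' = U \ (A ∩ B) = {3, 5, 6, 8}
A' = {3, 5, 6}, B' = {3, 8}
Claimed RHS: A' ∪ B' = {3, 5, 6, 8}
Identity is VALID: LHS = RHS = {3, 5, 6, 8} ✓

Identity is valid. (A ∩ B)' = A' ∪ B' = {3, 5, 6, 8}


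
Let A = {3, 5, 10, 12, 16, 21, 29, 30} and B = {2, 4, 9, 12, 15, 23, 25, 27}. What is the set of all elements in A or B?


A ∪ B = all elements in A or B (or both)
A = {3, 5, 10, 12, 16, 21, 29, 30}
B = {2, 4, 9, 12, 15, 23, 25, 27}
A ∪ B = {2, 3, 4, 5, 9, 10, 12, 15, 16, 21, 23, 25, 27, 29, 30}

A ∪ B = {2, 3, 4, 5, 9, 10, 12, 15, 16, 21, 23, 25, 27, 29, 30}


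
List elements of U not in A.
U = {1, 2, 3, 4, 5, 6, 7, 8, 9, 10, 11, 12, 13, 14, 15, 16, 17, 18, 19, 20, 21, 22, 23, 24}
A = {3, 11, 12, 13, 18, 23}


Aᶜ = U \ A = elements in U but not in A
U = {1, 2, 3, 4, 5, 6, 7, 8, 9, 10, 11, 12, 13, 14, 15, 16, 17, 18, 19, 20, 21, 22, 23, 24}
A = {3, 11, 12, 13, 18, 23}
Aᶜ = {1, 2, 4, 5, 6, 7, 8, 9, 10, 14, 15, 16, 17, 19, 20, 21, 22, 24}

Aᶜ = {1, 2, 4, 5, 6, 7, 8, 9, 10, 14, 15, 16, 17, 19, 20, 21, 22, 24}


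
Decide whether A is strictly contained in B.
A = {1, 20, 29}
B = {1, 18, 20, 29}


A ⊂ B requires: A ⊆ B AND A ≠ B.
A ⊆ B? Yes
A = B? No
A ⊂ B: Yes (A is a proper subset of B)

Yes, A ⊂ B


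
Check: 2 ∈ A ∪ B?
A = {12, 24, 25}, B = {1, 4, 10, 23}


A = {12, 24, 25}, B = {1, 4, 10, 23}
A ∪ B = all elements in A or B
A ∪ B = {1, 4, 10, 12, 23, 24, 25}
Checking if 2 ∈ A ∪ B
2 is not in A ∪ B → False

2 ∉ A ∪ B


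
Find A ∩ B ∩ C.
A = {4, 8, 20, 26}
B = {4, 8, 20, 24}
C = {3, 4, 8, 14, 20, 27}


A ∩ B = {4, 8, 20}
(A ∩ B) ∩ C = {4, 8, 20}

A ∩ B ∩ C = {4, 8, 20}


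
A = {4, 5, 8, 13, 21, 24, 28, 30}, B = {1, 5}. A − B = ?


A \ B = elements in A but not in B
A = {4, 5, 8, 13, 21, 24, 28, 30}
B = {1, 5}
Remove from A any elements in B
A \ B = {4, 8, 13, 21, 24, 28, 30}

A \ B = {4, 8, 13, 21, 24, 28, 30}


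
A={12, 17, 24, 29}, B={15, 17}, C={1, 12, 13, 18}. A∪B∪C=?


A ∪ B = {12, 15, 17, 24, 29}
(A ∪ B) ∪ C = {1, 12, 13, 15, 17, 18, 24, 29}

A ∪ B ∪ C = {1, 12, 13, 15, 17, 18, 24, 29}


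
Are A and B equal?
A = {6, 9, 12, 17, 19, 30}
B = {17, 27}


Two sets are equal iff they have exactly the same elements.
A = {6, 9, 12, 17, 19, 30}
B = {17, 27}
Differences: {6, 9, 12, 19, 27, 30}
A ≠ B

No, A ≠ B


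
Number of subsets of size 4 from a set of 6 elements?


C(n,k) = n! / (k!(n-k)!)
C(6,4) = 6! / (4!2!)
= 15

C(6,4) = 15


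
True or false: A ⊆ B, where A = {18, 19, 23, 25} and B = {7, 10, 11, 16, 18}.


A ⊆ B means every element of A is in B.
Elements in A not in B: {19, 23, 25}
So A ⊄ B.

No, A ⊄ B


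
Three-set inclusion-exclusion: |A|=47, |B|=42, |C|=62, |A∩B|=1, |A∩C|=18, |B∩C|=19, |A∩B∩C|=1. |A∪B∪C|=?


|A∪B∪C| = |A|+|B|+|C| - |A∩B|-|A∩C|-|B∩C| + |A∩B∩C|
= 47+42+62 - 1-18-19 + 1
= 151 - 38 + 1
= 114

|A ∪ B ∪ C| = 114


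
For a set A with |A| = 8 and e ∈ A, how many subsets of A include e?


Subsets of A containing e correspond to subsets of A \ {e}, which has 7 elements.
Count = 2^(n-1) = 2^7
= 128

Number of subsets containing e = 128


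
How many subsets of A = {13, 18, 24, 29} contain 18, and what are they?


A subset of A contains 18 iff the remaining 3 elements form any subset of A \ {18}.
Count: 2^(n-1) = 2^3 = 8
Subsets containing 18: {18}, {13, 18}, {18, 24}, {18, 29}, {13, 18, 24}, {13, 18, 29}, {18, 24, 29}, {13, 18, 24, 29}

Subsets containing 18 (8 total): {18}, {13, 18}, {18, 24}, {18, 29}, {13, 18, 24}, {13, 18, 29}, {18, 24, 29}, {13, 18, 24, 29}


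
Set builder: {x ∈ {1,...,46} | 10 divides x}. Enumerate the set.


Checking each candidate:
Condition: multiples of 10 in {1,...,46}
Result = {10, 20, 30, 40}

{10, 20, 30, 40}


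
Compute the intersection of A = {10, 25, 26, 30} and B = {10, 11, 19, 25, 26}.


A ∩ B = elements in both A and B
A = {10, 25, 26, 30}
B = {10, 11, 19, 25, 26}
A ∩ B = {10, 25, 26}

A ∩ B = {10, 25, 26}


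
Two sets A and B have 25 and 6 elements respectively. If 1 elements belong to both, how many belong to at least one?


|A ∪ B| = |A| + |B| - |A ∩ B|
= 25 + 6 - 1
= 30

|A ∪ B| = 30


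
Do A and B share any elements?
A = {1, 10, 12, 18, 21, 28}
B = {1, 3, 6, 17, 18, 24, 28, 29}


Disjoint means A ∩ B = ∅.
A ∩ B = {1, 18, 28}
A ∩ B ≠ ∅, so A and B are NOT disjoint.

Yes — A and B share the element(s) of A ∩ B = {1, 18, 28}, so they are not disjoint


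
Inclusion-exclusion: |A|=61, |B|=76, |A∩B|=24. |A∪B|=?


|A ∪ B| = |A| + |B| - |A ∩ B|
= 61 + 76 - 24
= 113

|A ∪ B| = 113


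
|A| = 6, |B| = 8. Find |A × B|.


|A × B| = |A| × |B|
= 6 × 8
= 48

|A × B| = 48


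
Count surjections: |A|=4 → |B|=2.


n = |A| = 4, k = |B| = 2. Surjections via inclusion-exclusion:
S(n,k) = Σ(-1)^i × C(k,i) × (k-i)^n, i=0 to k
i=0: (-1)^0×C(2,0)×2^4 = 16
i=1: (-1)^1×C(2,1)×1^4 = -2
i=2: (-1)^2×C(2,2)×0^4 = 0
Total = 14

Number of surjections = 14


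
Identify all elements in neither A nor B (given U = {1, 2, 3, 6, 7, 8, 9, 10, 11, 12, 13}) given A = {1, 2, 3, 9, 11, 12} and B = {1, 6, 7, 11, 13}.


A = {1, 2, 3, 9, 11, 12}
B = {1, 6, 7, 11, 13}
Region: in neither A nor B (given U = {1, 2, 3, 6, 7, 8, 9, 10, 11, 12, 13})
Elements: {8, 10}

Elements in neither A nor B (given U = {1, 2, 3, 6, 7, 8, 9, 10, 11, 12, 13}): {8, 10}


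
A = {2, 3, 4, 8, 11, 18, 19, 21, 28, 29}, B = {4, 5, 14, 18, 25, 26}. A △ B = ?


A △ B = (A \ B) ∪ (B \ A) = elements in exactly one of A or B
A \ B = {2, 3, 8, 11, 19, 21, 28, 29}
B \ A = {5, 14, 25, 26}
A △ B = {2, 3, 5, 8, 11, 14, 19, 21, 25, 26, 28, 29}

A △ B = {2, 3, 5, 8, 11, 14, 19, 21, 25, 26, 28, 29}


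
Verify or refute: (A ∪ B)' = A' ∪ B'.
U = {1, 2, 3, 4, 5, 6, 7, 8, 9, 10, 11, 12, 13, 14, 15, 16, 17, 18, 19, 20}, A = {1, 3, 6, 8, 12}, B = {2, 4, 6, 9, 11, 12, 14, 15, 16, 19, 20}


LHS: A ∪ B = {1, 2, 3, 4, 6, 8, 9, 11, 12, 14, 15, 16, 19, 20}
(A ∪ B)' = U \ (A ∪ B) = {5, 7, 10, 13, 17, 18}
A' = {2, 4, 5, 7, 9, 10, 11, 13, 14, 15, 16, 17, 18, 19, 20}, B' = {1, 3, 5, 7, 8, 10, 13, 17, 18}
Claimed RHS: A' ∪ B' = {1, 2, 3, 4, 5, 7, 8, 9, 10, 11, 13, 14, 15, 16, 17, 18, 19, 20}
Identity is INVALID: LHS = {5, 7, 10, 13, 17, 18} but the RHS claimed here equals {1, 2, 3, 4, 5, 7, 8, 9, 10, 11, 13, 14, 15, 16, 17, 18, 19, 20}. The correct form is (A ∪ B)' = A' ∩ B'.

Identity is invalid: (A ∪ B)' = {5, 7, 10, 13, 17, 18} but A' ∪ B' = {1, 2, 3, 4, 5, 7, 8, 9, 10, 11, 13, 14, 15, 16, 17, 18, 19, 20}. The correct De Morgan law is (A ∪ B)' = A' ∩ B'.


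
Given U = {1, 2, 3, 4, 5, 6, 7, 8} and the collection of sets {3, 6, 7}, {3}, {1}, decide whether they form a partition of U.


A partition requires: (1) non-empty parts, (2) pairwise disjoint, (3) union = U
Parts: {3, 6, 7}, {3}, {1}
Union of parts: {1, 3, 6, 7}
U = {1, 2, 3, 4, 5, 6, 7, 8}
All non-empty? True
Pairwise disjoint? False
Covers U? False

No, not a valid partition


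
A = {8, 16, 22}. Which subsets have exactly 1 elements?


|A| = 3, so A has C(3,1) = 3 subsets of size 1.
Enumerate by choosing 1 elements from A at a time:
{8}, {16}, {22}

1-element subsets (3 total): {8}, {16}, {22}


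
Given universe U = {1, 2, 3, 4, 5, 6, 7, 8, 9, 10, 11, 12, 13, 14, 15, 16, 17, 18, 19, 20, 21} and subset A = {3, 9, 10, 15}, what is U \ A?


Aᶜ = U \ A = elements in U but not in A
U = {1, 2, 3, 4, 5, 6, 7, 8, 9, 10, 11, 12, 13, 14, 15, 16, 17, 18, 19, 20, 21}
A = {3, 9, 10, 15}
Aᶜ = {1, 2, 4, 5, 6, 7, 8, 11, 12, 13, 14, 16, 17, 18, 19, 20, 21}

Aᶜ = {1, 2, 4, 5, 6, 7, 8, 11, 12, 13, 14, 16, 17, 18, 19, 20, 21}


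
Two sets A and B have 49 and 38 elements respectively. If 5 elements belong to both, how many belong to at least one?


|A ∪ B| = |A| + |B| - |A ∩ B|
= 49 + 38 - 5
= 82

|A ∪ B| = 82


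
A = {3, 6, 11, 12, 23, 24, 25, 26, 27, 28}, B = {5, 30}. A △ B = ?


A △ B = (A \ B) ∪ (B \ A) = elements in exactly one of A or B
A \ B = {3, 6, 11, 12, 23, 24, 25, 26, 27, 28}
B \ A = {5, 30}
A △ B = {3, 5, 6, 11, 12, 23, 24, 25, 26, 27, 28, 30}

A △ B = {3, 5, 6, 11, 12, 23, 24, 25, 26, 27, 28, 30}


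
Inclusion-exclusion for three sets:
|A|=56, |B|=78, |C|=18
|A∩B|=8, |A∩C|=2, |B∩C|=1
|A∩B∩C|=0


|A∪B∪C| = |A|+|B|+|C| - |A∩B|-|A∩C|-|B∩C| + |A∩B∩C|
= 56+78+18 - 8-2-1 + 0
= 152 - 11 + 0
= 141

|A ∪ B ∪ C| = 141


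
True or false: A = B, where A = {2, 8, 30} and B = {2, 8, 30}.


Two sets are equal iff they have exactly the same elements.
A = {2, 8, 30}
B = {2, 8, 30}
Same elements → A = B

Yes, A = B


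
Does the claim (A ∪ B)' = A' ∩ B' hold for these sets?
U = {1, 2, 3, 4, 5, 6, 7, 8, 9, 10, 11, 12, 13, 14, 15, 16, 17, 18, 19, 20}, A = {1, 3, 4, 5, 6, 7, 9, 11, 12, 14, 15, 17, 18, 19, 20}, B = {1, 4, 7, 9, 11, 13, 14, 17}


LHS: A ∪ B = {1, 3, 4, 5, 6, 7, 9, 11, 12, 13, 14, 15, 17, 18, 19, 20}
(A ∪ B)' = U \ (A ∪ B) = {2, 8, 10, 16}
A' = {2, 8, 10, 13, 16}, B' = {2, 3, 5, 6, 8, 10, 12, 15, 16, 18, 19, 20}
Claimed RHS: A' ∩ B' = {2, 8, 10, 16}
Identity is VALID: LHS = RHS = {2, 8, 10, 16} ✓

Identity is valid. (A ∪ B)' = A' ∩ B' = {2, 8, 10, 16}


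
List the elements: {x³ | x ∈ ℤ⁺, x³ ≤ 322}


Checking each candidate:
Condition: positive perfect cubes ≤ 322
Result = {1, 8, 27, 64, 125, 216}

{1, 8, 27, 64, 125, 216}


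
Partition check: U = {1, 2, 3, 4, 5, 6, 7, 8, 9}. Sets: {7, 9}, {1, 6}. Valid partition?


A partition requires: (1) non-empty parts, (2) pairwise disjoint, (3) union = U
Parts: {7, 9}, {1, 6}
Union of parts: {1, 6, 7, 9}
U = {1, 2, 3, 4, 5, 6, 7, 8, 9}
All non-empty? True
Pairwise disjoint? True
Covers U? False

No, not a valid partition


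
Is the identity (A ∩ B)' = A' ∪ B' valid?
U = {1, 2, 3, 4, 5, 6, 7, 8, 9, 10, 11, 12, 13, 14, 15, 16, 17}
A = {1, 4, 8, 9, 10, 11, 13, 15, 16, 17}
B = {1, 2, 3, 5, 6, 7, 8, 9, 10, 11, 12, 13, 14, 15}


LHS: A ∩ B = {1, 8, 9, 10, 11, 13, 15}
(A ∩ B)' = U \ (A ∩ B) = {2, 3, 4, 5, 6, 7, 12, 14, 16, 17}
A' = {2, 3, 5, 6, 7, 12, 14}, B' = {4, 16, 17}
Claimed RHS: A' ∪ B' = {2, 3, 4, 5, 6, 7, 12, 14, 16, 17}
Identity is VALID: LHS = RHS = {2, 3, 4, 5, 6, 7, 12, 14, 16, 17} ✓

Identity is valid. (A ∩ B)' = A' ∪ B' = {2, 3, 4, 5, 6, 7, 12, 14, 16, 17}


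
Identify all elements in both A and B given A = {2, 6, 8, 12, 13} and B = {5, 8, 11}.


A = {2, 6, 8, 12, 13}
B = {5, 8, 11}
Region: in both A and B
Elements: {8}

Elements in both A and B: {8}


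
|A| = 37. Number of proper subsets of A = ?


Total subsets = 2^n = 2^37 = 137438953472
Proper subsets exclude the set itself: 2^n - 1
= 137438953472 - 1
= 137438953471

Number of proper subsets = 137438953471


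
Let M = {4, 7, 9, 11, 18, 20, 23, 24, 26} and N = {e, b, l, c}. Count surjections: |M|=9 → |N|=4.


n = |M| = 9, k = |N| = 4. Surjections via inclusion-exclusion:
S(n,k) = Σ(-1)^i × C(k,i) × (k-i)^n, i=0 to k
i=0: (-1)^0×C(4,0)×4^9 = 262144
i=1: (-1)^1×C(4,1)×3^9 = -78732
i=2: (-1)^2×C(4,2)×2^9 = 3072
i=3: (-1)^3×C(4,3)×1^9 = -4
i=4: (-1)^4×C(4,4)×0^9 = 0
Total = 186480

Number of surjections = 186480


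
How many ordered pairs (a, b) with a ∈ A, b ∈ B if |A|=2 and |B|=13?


|A × B| = |A| × |B|
= 2 × 13
= 26

|A × B| = 26


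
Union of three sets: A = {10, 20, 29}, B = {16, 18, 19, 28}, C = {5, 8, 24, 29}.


A ∪ B = {10, 16, 18, 19, 20, 28, 29}
(A ∪ B) ∪ C = {5, 8, 10, 16, 18, 19, 20, 24, 28, 29}

A ∪ B ∪ C = {5, 8, 10, 16, 18, 19, 20, 24, 28, 29}


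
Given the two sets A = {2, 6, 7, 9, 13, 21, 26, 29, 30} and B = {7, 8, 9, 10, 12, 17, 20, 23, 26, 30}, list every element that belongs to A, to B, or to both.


A ∪ B = all elements in A or B (or both)
A = {2, 6, 7, 9, 13, 21, 26, 29, 30}
B = {7, 8, 9, 10, 12, 17, 20, 23, 26, 30}
A ∪ B = {2, 6, 7, 8, 9, 10, 12, 13, 17, 20, 21, 23, 26, 29, 30}

A ∪ B = {2, 6, 7, 8, 9, 10, 12, 13, 17, 20, 21, 23, 26, 29, 30}


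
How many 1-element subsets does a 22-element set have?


C(n,k) = n! / (k!(n-k)!)
C(22,1) = 22! / (1!21!)
= 22

C(22,1) = 22


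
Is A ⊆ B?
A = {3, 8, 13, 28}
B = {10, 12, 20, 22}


A ⊆ B means every element of A is in B.
Elements in A not in B: {3, 8, 13, 28}
So A ⊄ B.

No, A ⊄ B


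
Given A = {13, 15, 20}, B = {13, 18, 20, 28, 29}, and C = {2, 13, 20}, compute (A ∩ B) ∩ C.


A ∩ B = {13, 20}
(A ∩ B) ∩ C = {13, 20}

A ∩ B ∩ C = {13, 20}


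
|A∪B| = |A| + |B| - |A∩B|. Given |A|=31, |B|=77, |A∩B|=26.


|A ∪ B| = |A| + |B| - |A ∩ B|
= 31 + 77 - 26
= 82

|A ∪ B| = 82


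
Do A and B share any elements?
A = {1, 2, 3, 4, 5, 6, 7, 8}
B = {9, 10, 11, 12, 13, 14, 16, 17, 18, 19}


Disjoint means A ∩ B = ∅.
A ∩ B = ∅
A ∩ B = ∅, so A and B are disjoint.

No — A and B share no elements (A ∩ B = ∅), so they are disjoint


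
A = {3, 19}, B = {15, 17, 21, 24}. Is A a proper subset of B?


A ⊂ B requires: A ⊆ B AND A ≠ B.
A ⊆ B? No
A ⊄ B, so A is not a proper subset.

No, A is not a proper subset of B


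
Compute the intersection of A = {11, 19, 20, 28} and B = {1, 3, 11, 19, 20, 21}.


A ∩ B = elements in both A and B
A = {11, 19, 20, 28}
B = {1, 3, 11, 19, 20, 21}
A ∩ B = {11, 19, 20}

A ∩ B = {11, 19, 20}


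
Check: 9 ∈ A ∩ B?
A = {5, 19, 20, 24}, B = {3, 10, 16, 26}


A = {5, 19, 20, 24}, B = {3, 10, 16, 26}
A ∩ B = elements in both A and B
A ∩ B = ∅
Checking if 9 ∈ A ∩ B
9 is not in A ∩ B → False

9 ∉ A ∩ B


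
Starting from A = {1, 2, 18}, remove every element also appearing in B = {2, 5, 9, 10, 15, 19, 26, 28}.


A \ B = elements in A but not in B
A = {1, 2, 18}
B = {2, 5, 9, 10, 15, 19, 26, 28}
Remove from A any elements in B
A \ B = {1, 18}

A \ B = {1, 18}


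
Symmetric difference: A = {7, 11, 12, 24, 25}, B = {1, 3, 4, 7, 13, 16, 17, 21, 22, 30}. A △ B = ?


A △ B = (A \ B) ∪ (B \ A) = elements in exactly one of A or B
A \ B = {11, 12, 24, 25}
B \ A = {1, 3, 4, 13, 16, 17, 21, 22, 30}
A △ B = {1, 3, 4, 11, 12, 13, 16, 17, 21, 22, 24, 25, 30}

A △ B = {1, 3, 4, 11, 12, 13, 16, 17, 21, 22, 24, 25, 30}


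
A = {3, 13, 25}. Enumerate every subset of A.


|A| = 3, so |P(A)| = 2^3 = 8
Enumerate subsets by cardinality (0 to 3):
∅, {3}, {13}, {25}, {3, 13}, {3, 25}, {13, 25}, {3, 13, 25}

P(A) has 8 subsets: ∅, {3}, {13}, {25}, {3, 13}, {3, 25}, {13, 25}, {3, 13, 25}


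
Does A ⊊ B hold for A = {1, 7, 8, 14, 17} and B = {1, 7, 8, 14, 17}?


A ⊂ B requires: A ⊆ B AND A ≠ B.
A ⊆ B? Yes
A = B? Yes
A = B, so A is not a PROPER subset.

No, A is not a proper subset of B


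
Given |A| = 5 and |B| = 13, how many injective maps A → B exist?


An injection sends each of |A| = 5 inputs to a distinct output in B.
# injections = |B|·(|B|-1)·…·(|B|-|A|+1) = 13! / (13 - 5)!
= 13 × 12 × 11 × 10 × 9
= 154440

Number of injections = 154440


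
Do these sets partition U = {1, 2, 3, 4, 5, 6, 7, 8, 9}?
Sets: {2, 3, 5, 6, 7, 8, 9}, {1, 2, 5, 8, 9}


A partition requires: (1) non-empty parts, (2) pairwise disjoint, (3) union = U
Parts: {2, 3, 5, 6, 7, 8, 9}, {1, 2, 5, 8, 9}
Union of parts: {1, 2, 3, 5, 6, 7, 8, 9}
U = {1, 2, 3, 4, 5, 6, 7, 8, 9}
All non-empty? True
Pairwise disjoint? False
Covers U? False

No, not a valid partition


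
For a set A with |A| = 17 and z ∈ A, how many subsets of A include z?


Subsets of A containing z correspond to subsets of A \ {z}, which has 16 elements.
Count = 2^(n-1) = 2^16
= 65536

Number of subsets containing z = 65536


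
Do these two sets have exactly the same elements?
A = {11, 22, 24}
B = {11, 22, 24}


Two sets are equal iff they have exactly the same elements.
A = {11, 22, 24}
B = {11, 22, 24}
Same elements → A = B

Yes, A = B


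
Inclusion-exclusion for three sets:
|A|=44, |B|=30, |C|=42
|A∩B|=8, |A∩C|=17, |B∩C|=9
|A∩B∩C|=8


|A∪B∪C| = |A|+|B|+|C| - |A∩B|-|A∩C|-|B∩C| + |A∩B∩C|
= 44+30+42 - 8-17-9 + 8
= 116 - 34 + 8
= 90

|A ∪ B ∪ C| = 90


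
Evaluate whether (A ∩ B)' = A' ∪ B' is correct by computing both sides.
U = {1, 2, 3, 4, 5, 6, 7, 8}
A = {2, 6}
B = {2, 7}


LHS: A ∩ B = {2}
(A ∩ B)' = U \ (A ∩ B) = {1, 3, 4, 5, 6, 7, 8}
A' = {1, 3, 4, 5, 7, 8}, B' = {1, 3, 4, 5, 6, 8}
Claimed RHS: A' ∪ B' = {1, 3, 4, 5, 6, 7, 8}
Identity is VALID: LHS = RHS = {1, 3, 4, 5, 6, 7, 8} ✓

Identity is valid. (A ∩ B)' = A' ∪ B' = {1, 3, 4, 5, 6, 7, 8}


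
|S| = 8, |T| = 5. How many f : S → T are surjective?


n = |S| = 8, k = |T| = 5. Surjections via inclusion-exclusion:
S(n,k) = Σ(-1)^i × C(k,i) × (k-i)^n, i=0 to k
i=0: (-1)^0×C(5,0)×5^8 = 390625
i=1: (-1)^1×C(5,1)×4^8 = -327680
i=2: (-1)^2×C(5,2)×3^8 = 65610
i=3: (-1)^3×C(5,3)×2^8 = -2560
i=4: (-1)^4×C(5,4)×1^8 = 5
i=5: (-1)^5×C(5,5)×0^8 = 0
Total = 126000

Number of surjections = 126000


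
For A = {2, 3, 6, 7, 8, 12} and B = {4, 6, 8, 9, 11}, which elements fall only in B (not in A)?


A = {2, 3, 6, 7, 8, 12}
B = {4, 6, 8, 9, 11}
Region: only in B (not in A)
Elements: {4, 9, 11}

Elements only in B (not in A): {4, 9, 11}


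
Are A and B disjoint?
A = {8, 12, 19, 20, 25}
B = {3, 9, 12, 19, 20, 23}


Disjoint means A ∩ B = ∅.
A ∩ B = {12, 19, 20}
A ∩ B ≠ ∅, so A and B are NOT disjoint.

No, A and B are not disjoint (A ∩ B = {12, 19, 20})


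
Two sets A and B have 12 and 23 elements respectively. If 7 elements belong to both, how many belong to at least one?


|A ∪ B| = |A| + |B| - |A ∩ B|
= 12 + 23 - 7
= 28

|A ∪ B| = 28


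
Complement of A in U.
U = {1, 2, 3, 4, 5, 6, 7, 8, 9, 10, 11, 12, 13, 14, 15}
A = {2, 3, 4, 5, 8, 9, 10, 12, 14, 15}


Aᶜ = U \ A = elements in U but not in A
U = {1, 2, 3, 4, 5, 6, 7, 8, 9, 10, 11, 12, 13, 14, 15}
A = {2, 3, 4, 5, 8, 9, 10, 12, 14, 15}
Aᶜ = {1, 6, 7, 11, 13}

Aᶜ = {1, 6, 7, 11, 13}


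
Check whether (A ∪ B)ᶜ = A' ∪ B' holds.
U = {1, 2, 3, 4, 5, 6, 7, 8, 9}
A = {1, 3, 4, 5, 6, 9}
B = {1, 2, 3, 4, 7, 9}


LHS: A ∪ B = {1, 2, 3, 4, 5, 6, 7, 9}
(A ∪ B)' = U \ (A ∪ B) = {8}
A' = {2, 7, 8}, B' = {5, 6, 8}
Claimed RHS: A' ∪ B' = {2, 5, 6, 7, 8}
Identity is INVALID: LHS = {8} but the RHS claimed here equals {2, 5, 6, 7, 8}. The correct form is (A ∪ B)' = A' ∩ B'.

Identity is invalid: (A ∪ B)' = {8} but A' ∪ B' = {2, 5, 6, 7, 8}. The correct De Morgan law is (A ∪ B)' = A' ∩ B'.


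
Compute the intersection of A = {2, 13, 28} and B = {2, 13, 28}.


A ∩ B = elements in both A and B
A = {2, 13, 28}
B = {2, 13, 28}
A ∩ B = {2, 13, 28}

A ∩ B = {2, 13, 28}


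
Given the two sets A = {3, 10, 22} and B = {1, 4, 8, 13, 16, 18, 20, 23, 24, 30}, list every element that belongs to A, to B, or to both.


A ∪ B = all elements in A or B (or both)
A = {3, 10, 22}
B = {1, 4, 8, 13, 16, 18, 20, 23, 24, 30}
A ∪ B = {1, 3, 4, 8, 10, 13, 16, 18, 20, 22, 23, 24, 30}

A ∪ B = {1, 3, 4, 8, 10, 13, 16, 18, 20, 22, 23, 24, 30}


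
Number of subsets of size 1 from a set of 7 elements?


C(n,k) = n! / (k!(n-k)!)
C(7,1) = 7! / (1!6!)
= 7

C(7,1) = 7


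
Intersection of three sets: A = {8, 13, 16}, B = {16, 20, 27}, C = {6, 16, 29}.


A ∩ B = {16}
(A ∩ B) ∩ C = {16}

A ∩ B ∩ C = {16}


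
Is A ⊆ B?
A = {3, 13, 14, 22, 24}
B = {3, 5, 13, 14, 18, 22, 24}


A ⊆ B means every element of A is in B.
All elements of A are in B.
So A ⊆ B.

Yes, A ⊆ B


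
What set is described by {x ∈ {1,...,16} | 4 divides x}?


Checking each candidate:
Condition: multiples of 4 in {1,...,16}
Result = {4, 8, 12, 16}

{4, 8, 12, 16}


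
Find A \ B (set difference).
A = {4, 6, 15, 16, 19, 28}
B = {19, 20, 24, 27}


A \ B = elements in A but not in B
A = {4, 6, 15, 16, 19, 28}
B = {19, 20, 24, 27}
Remove from A any elements in B
A \ B = {4, 6, 15, 16, 28}

A \ B = {4, 6, 15, 16, 28}


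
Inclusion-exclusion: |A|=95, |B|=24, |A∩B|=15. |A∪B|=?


|A ∪ B| = |A| + |B| - |A ∩ B|
= 95 + 24 - 15
= 104

|A ∪ B| = 104


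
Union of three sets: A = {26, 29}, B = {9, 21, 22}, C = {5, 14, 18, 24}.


A ∪ B = {9, 21, 22, 26, 29}
(A ∪ B) ∪ C = {5, 9, 14, 18, 21, 22, 24, 26, 29}

A ∪ B ∪ C = {5, 9, 14, 18, 21, 22, 24, 26, 29}


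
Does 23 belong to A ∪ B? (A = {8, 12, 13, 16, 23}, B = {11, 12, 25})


A = {8, 12, 13, 16, 23}, B = {11, 12, 25}
A ∪ B = all elements in A or B
A ∪ B = {8, 11, 12, 13, 16, 23, 25}
Checking if 23 ∈ A ∪ B
23 is in A ∪ B → True

23 ∈ A ∪ B


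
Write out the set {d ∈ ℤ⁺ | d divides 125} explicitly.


Checking each candidate:
Condition: positive divisors of 125
Result = {1, 5, 25, 125}

{1, 5, 25, 125}


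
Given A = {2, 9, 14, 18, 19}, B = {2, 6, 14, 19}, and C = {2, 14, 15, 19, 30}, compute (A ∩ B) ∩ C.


A ∩ B = {2, 14, 19}
(A ∩ B) ∩ C = {2, 14, 19}

A ∩ B ∩ C = {2, 14, 19}


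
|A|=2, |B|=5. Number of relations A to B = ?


A relation from A to B is any subset of A × B.
|A × B| = 2 × 5 = 10
# relations = 2^|A × B| = 2^10 = 1024

Number of relations = 1024


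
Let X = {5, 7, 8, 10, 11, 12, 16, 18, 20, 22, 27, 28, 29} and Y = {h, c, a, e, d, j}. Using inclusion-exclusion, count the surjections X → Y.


n = |X| = 13, k = |Y| = 6. Surjections via inclusion-exclusion:
S(n,k) = Σ(-1)^i × C(k,i) × (k-i)^n, i=0 to k
i=0: (-1)^0×C(6,0)×6^13 = 13060694016
i=1: (-1)^1×C(6,1)×5^13 = -7324218750
i=2: (-1)^2×C(6,2)×4^13 = 1006632960
i=3: (-1)^3×C(6,3)×3^13 = -31886460
i=4: (-1)^4×C(6,4)×2^13 = 122880
i=5: (-1)^5×C(6,5)×1^13 = -6
i=6: (-1)^6×C(6,6)×0^13 = 0
Total = 6711344640

Number of surjections = 6711344640


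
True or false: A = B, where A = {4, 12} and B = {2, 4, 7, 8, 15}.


Two sets are equal iff they have exactly the same elements.
A = {4, 12}
B = {2, 4, 7, 8, 15}
Differences: {2, 7, 8, 12, 15}
A ≠ B

No, A ≠ B


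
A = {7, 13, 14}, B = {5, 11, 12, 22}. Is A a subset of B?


A ⊆ B means every element of A is in B.
Elements in A not in B: {7, 13, 14}
So A ⊄ B.

No, A ⊄ B


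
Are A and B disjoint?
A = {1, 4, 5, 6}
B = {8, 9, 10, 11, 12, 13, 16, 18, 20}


Disjoint means A ∩ B = ∅.
A ∩ B = ∅
A ∩ B = ∅, so A and B are disjoint.

Yes, A and B are disjoint


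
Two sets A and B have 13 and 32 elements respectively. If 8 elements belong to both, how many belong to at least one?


|A ∪ B| = |A| + |B| - |A ∩ B|
= 13 + 32 - 8
= 37

|A ∪ B| = 37


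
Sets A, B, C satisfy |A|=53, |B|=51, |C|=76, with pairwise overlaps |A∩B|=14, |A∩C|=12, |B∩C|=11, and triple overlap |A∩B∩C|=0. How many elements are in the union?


|A∪B∪C| = |A|+|B|+|C| - |A∩B|-|A∩C|-|B∩C| + |A∩B∩C|
= 53+51+76 - 14-12-11 + 0
= 180 - 37 + 0
= 143

|A ∪ B ∪ C| = 143


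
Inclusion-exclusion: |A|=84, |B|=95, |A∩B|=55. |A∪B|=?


|A ∪ B| = |A| + |B| - |A ∩ B|
= 84 + 95 - 55
= 124

|A ∪ B| = 124


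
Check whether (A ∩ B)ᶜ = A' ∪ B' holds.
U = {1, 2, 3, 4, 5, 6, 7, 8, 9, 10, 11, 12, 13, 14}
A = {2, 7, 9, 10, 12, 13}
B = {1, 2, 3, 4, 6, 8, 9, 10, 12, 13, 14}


LHS: A ∩ B = {2, 9, 10, 12, 13}
(A ∩ B)' = U \ (A ∩ B) = {1, 3, 4, 5, 6, 7, 8, 11, 14}
A' = {1, 3, 4, 5, 6, 8, 11, 14}, B' = {5, 7, 11}
Claimed RHS: A' ∪ B' = {1, 3, 4, 5, 6, 7, 8, 11, 14}
Identity is VALID: LHS = RHS = {1, 3, 4, 5, 6, 7, 8, 11, 14} ✓

Identity is valid. (A ∩ B)' = A' ∪ B' = {1, 3, 4, 5, 6, 7, 8, 11, 14}


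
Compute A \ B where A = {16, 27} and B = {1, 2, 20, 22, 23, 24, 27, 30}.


A \ B = elements in A but not in B
A = {16, 27}
B = {1, 2, 20, 22, 23, 24, 27, 30}
Remove from A any elements in B
A \ B = {16}

A \ B = {16}


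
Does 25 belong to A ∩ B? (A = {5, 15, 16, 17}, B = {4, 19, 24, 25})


A = {5, 15, 16, 17}, B = {4, 19, 24, 25}
A ∩ B = elements in both A and B
A ∩ B = ∅
Checking if 25 ∈ A ∩ B
25 is not in A ∩ B → False

25 ∉ A ∩ B


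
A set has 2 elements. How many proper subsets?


Total subsets = 2^n = 2^2 = 4
Proper subsets exclude the set itself: 2^n - 1
= 4 - 1
= 3

Number of proper subsets = 3


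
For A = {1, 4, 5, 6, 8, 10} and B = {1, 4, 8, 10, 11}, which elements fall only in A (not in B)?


A = {1, 4, 5, 6, 8, 10}
B = {1, 4, 8, 10, 11}
Region: only in A (not in B)
Elements: {5, 6}

Elements only in A (not in B): {5, 6}


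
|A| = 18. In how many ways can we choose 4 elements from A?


C(n,k) = n! / (k!(n-k)!)
C(18,4) = 18! / (4!14!)
= 3060

C(18,4) = 3060


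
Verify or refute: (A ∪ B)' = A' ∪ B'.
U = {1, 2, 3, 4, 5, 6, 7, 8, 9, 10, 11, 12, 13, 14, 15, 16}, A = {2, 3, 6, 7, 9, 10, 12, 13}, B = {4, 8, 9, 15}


LHS: A ∪ B = {2, 3, 4, 6, 7, 8, 9, 10, 12, 13, 15}
(A ∪ B)' = U \ (A ∪ B) = {1, 5, 11, 14, 16}
A' = {1, 4, 5, 8, 11, 14, 15, 16}, B' = {1, 2, 3, 5, 6, 7, 10, 11, 12, 13, 14, 16}
Claimed RHS: A' ∪ B' = {1, 2, 3, 4, 5, 6, 7, 8, 10, 11, 12, 13, 14, 15, 16}
Identity is INVALID: LHS = {1, 5, 11, 14, 16} but the RHS claimed here equals {1, 2, 3, 4, 5, 6, 7, 8, 10, 11, 12, 13, 14, 15, 16}. The correct form is (A ∪ B)' = A' ∩ B'.

Identity is invalid: (A ∪ B)' = {1, 5, 11, 14, 16} but A' ∪ B' = {1, 2, 3, 4, 5, 6, 7, 8, 10, 11, 12, 13, 14, 15, 16}. The correct De Morgan law is (A ∪ B)' = A' ∩ B'.


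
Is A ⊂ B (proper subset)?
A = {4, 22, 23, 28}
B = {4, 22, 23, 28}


A ⊂ B requires: A ⊆ B AND A ≠ B.
A ⊆ B? Yes
A = B? Yes
A = B, so A is not a PROPER subset.

No, A is not a proper subset of B


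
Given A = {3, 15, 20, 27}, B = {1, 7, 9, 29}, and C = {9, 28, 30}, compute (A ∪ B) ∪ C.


A ∪ B = {1, 3, 7, 9, 15, 20, 27, 29}
(A ∪ B) ∪ C = {1, 3, 7, 9, 15, 20, 27, 28, 29, 30}

A ∪ B ∪ C = {1, 3, 7, 9, 15, 20, 27, 28, 29, 30}


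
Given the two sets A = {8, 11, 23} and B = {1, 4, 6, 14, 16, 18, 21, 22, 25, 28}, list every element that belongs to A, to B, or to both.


A ∪ B = all elements in A or B (or both)
A = {8, 11, 23}
B = {1, 4, 6, 14, 16, 18, 21, 22, 25, 28}
A ∪ B = {1, 4, 6, 8, 11, 14, 16, 18, 21, 22, 23, 25, 28}

A ∪ B = {1, 4, 6, 8, 11, 14, 16, 18, 21, 22, 23, 25, 28}


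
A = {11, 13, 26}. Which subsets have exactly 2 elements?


|A| = 3, so A has C(3,2) = 3 subsets of size 2.
Enumerate by choosing 2 elements from A at a time:
{11, 13}, {11, 26}, {13, 26}

2-element subsets (3 total): {11, 13}, {11, 26}, {13, 26}


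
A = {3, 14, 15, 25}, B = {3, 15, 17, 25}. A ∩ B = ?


A ∩ B = elements in both A and B
A = {3, 14, 15, 25}
B = {3, 15, 17, 25}
A ∩ B = {3, 15, 25}

A ∩ B = {3, 15, 25}


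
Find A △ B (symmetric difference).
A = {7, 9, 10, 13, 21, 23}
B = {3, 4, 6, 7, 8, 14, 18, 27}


A △ B = (A \ B) ∪ (B \ A) = elements in exactly one of A or B
A \ B = {9, 10, 13, 21, 23}
B \ A = {3, 4, 6, 8, 14, 18, 27}
A △ B = {3, 4, 6, 8, 9, 10, 13, 14, 18, 21, 23, 27}

A △ B = {3, 4, 6, 8, 9, 10, 13, 14, 18, 21, 23, 27}


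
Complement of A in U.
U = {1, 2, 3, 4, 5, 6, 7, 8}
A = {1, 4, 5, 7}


Aᶜ = U \ A = elements in U but not in A
U = {1, 2, 3, 4, 5, 6, 7, 8}
A = {1, 4, 5, 7}
Aᶜ = {2, 3, 6, 8}

Aᶜ = {2, 3, 6, 8}
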